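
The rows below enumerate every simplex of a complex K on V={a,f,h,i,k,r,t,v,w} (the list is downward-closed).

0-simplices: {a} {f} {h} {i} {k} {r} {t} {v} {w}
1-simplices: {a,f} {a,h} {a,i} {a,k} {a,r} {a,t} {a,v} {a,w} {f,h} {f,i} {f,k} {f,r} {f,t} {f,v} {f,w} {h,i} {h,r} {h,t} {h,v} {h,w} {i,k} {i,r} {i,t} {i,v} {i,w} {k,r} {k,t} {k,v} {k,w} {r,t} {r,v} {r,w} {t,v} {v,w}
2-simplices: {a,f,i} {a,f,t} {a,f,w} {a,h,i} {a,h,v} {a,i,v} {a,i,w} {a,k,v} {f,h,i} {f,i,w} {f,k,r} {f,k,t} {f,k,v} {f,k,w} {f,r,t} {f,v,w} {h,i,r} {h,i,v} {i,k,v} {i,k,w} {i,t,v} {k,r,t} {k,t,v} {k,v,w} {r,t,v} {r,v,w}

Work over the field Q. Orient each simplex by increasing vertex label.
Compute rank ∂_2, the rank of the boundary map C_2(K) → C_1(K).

rank∂_2=22

n_0=9 n_1=34 n_2=26  [Q]
∂1: piv[af,ah,ai,ak,ar,at,av,aw] rk=8  ker:fh,fi,fk,fr,ft,fv,fw,hi,hr,ht,hv,hw,ik,ir,it,iv,iw,kr,kt,kv,kw,rt,rv,rw,tv,vw
∂2: piv[afi,aft,afw,ahi,ahv,aiv,aiw,akv,fhi,fkr,fkt,fkv,fkw,frt,fvw,hir,ikv,ikw,itv,ktv,rtv,rvw] rk=22  ker:fiw,hiv,krt,kvw
rk∂_2=22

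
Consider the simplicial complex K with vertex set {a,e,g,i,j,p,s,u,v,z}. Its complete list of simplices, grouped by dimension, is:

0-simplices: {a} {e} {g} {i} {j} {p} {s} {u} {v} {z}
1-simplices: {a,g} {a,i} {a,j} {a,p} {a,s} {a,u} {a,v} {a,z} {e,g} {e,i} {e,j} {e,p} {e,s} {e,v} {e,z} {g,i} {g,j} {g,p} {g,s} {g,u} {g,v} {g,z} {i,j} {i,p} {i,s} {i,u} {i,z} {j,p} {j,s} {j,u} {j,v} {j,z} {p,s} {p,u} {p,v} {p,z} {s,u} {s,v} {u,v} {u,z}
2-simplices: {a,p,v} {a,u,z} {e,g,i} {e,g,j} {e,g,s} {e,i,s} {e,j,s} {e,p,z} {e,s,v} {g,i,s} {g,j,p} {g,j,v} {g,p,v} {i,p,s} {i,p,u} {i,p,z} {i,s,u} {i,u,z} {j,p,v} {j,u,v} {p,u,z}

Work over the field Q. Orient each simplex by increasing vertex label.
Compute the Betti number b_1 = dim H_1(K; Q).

n_0=10 n_1=40 n_2=21  [Q]
∂1: piv[ag,ai,aj,ap,as,au,av,az,eg] rk=9  ker:ei,ej,ep,es,ev,ez,gi,gj,gp,gs,gu,gv,gz,ij,ip,is,iu,iz,jp,js,ju,jv,jz,ps,pu,pv,pz,su,sv,uv,uz
∂2: piv[apv,auz,egi,egj,egs,eis,ejs,epz,esv,gjp,gjv,gpv,ips,ipu,ipz,isu,iuz,juv] rk=18  ker:gis,jpv,puz
b_1=(40−9)−18=13

b_1=13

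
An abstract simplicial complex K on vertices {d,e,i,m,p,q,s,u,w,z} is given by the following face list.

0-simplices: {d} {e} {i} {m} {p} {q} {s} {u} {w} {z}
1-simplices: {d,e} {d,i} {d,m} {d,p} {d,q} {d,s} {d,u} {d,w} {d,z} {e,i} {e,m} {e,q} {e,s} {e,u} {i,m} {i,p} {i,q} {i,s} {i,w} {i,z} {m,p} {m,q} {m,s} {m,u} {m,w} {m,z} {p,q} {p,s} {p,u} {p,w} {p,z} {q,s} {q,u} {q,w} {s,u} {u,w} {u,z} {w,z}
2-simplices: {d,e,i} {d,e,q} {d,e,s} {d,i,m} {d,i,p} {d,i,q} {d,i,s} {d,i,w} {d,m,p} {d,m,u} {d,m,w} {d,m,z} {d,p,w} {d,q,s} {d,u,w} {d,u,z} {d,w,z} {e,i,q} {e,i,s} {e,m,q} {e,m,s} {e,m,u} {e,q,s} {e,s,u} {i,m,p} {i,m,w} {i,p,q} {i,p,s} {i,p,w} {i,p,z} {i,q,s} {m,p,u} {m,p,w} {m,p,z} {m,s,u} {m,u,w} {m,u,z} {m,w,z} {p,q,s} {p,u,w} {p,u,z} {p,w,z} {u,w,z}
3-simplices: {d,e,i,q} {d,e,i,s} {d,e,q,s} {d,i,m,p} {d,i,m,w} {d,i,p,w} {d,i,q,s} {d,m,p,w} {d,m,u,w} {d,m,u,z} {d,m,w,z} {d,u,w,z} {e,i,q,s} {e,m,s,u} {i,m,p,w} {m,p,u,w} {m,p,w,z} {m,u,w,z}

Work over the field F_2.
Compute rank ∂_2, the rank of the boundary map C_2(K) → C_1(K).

n_0=10 n_1=38 n_2=43 n_3=18  [Z2]
∂1: piv[de,di,dm,dp,dq,ds,du,dw,dz] rk=9  ker:ei,em,eq,es,eu,im,ip,iq,is,iw,iz,mp,mq,ms,mu,mw,mz,pq,ps,pu,pw,pz,qs,qu,qw,su,uw,uz,wz
∂2: piv[dei,deq,des,dim,dip,diq,dis,diw,dmp,dmu,dmw,dmz,dpw,dqs,duw,duz,dwz,emq,ems,emu,esu,ipq,ips,ipz,mpu,mpz] rk=26  ker:eiq,eis,eqs,imp,imw,ipw,iqs,mpw,msu,muw,muz,mwz,pqs,puw,puz,pwz,uwz
∂3: piv[deiq,deis,deqs,dimp,dimw,dipw,diqs,dmpw,dmuw,dmuz,dmwz,duwz,emsu,mpuw,mpwz] rk=15  ker:eiqs,impw,muwz
rk∂_2=26

rank∂_2=26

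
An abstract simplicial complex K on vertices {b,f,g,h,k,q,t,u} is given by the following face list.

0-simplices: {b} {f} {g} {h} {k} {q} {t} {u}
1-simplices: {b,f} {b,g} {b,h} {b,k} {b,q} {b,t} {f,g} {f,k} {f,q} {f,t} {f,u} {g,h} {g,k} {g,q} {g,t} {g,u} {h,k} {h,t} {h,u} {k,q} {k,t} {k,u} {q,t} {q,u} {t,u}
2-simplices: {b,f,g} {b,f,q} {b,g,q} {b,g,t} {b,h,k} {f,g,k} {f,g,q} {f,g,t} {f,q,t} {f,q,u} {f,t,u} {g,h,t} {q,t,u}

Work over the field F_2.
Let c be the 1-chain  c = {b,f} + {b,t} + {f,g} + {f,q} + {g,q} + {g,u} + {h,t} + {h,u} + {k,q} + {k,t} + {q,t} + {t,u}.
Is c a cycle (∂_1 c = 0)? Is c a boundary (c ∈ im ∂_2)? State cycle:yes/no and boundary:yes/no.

cycle:no boundary:no

n_0=8 n_1=25 n_2=13  [Z2]
∂1: piv[bf,bg,bh,bk,bq,bt,fu] rk=7  ker:fg,fk,fq,ft,gh,gk,gq,gt,gu,hk,ht,hu,kq,kt,ku,qt,qu,tu
∂2: piv[bfg,bfq,bgq,bgt,bhk,fgk,fgt,fqt,fqu,ftu,ght] rk=11  ker:fgq,qtu
∂1c = {f} + {g} + {t} + {u}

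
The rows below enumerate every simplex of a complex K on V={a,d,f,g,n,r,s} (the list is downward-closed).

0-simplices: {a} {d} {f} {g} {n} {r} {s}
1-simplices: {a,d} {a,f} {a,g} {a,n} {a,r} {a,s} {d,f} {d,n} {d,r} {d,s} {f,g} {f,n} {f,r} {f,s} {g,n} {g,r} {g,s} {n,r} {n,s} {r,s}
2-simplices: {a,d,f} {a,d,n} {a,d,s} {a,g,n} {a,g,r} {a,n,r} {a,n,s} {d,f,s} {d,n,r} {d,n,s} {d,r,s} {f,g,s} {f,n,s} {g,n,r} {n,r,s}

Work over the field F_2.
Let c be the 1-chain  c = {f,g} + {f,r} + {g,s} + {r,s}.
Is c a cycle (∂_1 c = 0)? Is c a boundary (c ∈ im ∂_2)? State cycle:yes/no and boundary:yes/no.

cycle:yes boundary:no

n_0=7 n_1=20 n_2=15  [Z2]
∂1: piv[ad,af,ag,an,ar,as] rk=6  ker:df,dn,dr,ds,fg,fn,fr,fs,gn,gr,gs,nr,ns,rs
∂2: piv[adf,adn,ads,agn,agr,anr,ans,dfs,dnr,drs,fgs,fns] rk=12  ker:dns,gnr,nrs
∂1c = 0
c vs im∂2: residual ≠ 0 ⇒ not boundary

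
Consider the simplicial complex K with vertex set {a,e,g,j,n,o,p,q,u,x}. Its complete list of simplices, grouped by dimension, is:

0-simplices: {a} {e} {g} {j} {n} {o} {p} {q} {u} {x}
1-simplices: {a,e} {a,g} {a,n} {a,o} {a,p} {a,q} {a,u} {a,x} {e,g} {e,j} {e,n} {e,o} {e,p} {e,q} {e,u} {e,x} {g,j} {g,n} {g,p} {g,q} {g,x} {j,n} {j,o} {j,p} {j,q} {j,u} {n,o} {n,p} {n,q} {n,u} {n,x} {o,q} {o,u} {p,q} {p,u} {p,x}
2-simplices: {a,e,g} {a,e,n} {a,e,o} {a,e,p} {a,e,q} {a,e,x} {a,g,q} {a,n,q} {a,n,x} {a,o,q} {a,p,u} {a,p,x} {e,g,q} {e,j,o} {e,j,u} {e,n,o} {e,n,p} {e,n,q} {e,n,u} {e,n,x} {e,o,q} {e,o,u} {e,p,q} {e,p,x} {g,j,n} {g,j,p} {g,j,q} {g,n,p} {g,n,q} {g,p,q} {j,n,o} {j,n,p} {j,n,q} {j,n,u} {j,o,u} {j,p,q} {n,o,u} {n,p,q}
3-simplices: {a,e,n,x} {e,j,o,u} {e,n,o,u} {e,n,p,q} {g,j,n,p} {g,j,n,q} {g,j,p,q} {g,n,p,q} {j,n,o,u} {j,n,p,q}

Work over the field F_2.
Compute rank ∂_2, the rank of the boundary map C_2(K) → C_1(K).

rank∂_2=25

n_0=10 n_1=36 n_2=38 n_3=10  [Z2]
∂1: piv[ae,ag,an,ao,ap,aq,au,ax,ej] rk=9  ker:eg,en,eo,ep,eq,eu,ex,gj,gn,gp,gq,gx,jn,jo,jp,jq,ju,no,np,nq,nu,nx,oq,ou,pq,pu,px
∂2: piv[aeg,aen,aeo,aep,aeq,aex,agq,anq,anx,aoq,apu,apx,ejo,eju,eno,enp,enu,eou,epq,gjn,gjp,gjq,gnp,gnq,jno] rk=25  ker:egq,enq,enx,eoq,epx,gpq,jnp,jnq,jnu,jou,jpq,nou,npq
∂3: piv[aenx,ejou,enou,enpq,gjnp,gjnq,gjpq,gnpq,jnou] rk=9  ker:jnpq
rk∂_2=25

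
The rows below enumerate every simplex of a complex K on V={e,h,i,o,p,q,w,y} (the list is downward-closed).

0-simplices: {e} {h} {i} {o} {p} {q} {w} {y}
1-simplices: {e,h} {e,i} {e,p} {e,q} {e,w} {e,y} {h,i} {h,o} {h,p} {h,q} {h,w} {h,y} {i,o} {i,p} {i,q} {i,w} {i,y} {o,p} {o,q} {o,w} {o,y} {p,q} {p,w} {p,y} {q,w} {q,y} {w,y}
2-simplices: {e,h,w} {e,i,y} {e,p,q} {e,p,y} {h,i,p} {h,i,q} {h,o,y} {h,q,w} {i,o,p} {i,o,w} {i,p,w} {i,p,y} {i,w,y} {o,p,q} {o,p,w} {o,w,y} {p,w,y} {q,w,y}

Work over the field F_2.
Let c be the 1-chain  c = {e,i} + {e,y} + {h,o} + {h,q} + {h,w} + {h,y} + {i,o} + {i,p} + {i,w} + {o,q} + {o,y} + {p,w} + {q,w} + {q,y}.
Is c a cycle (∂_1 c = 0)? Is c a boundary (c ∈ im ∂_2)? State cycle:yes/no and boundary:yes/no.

cycle:yes boundary:no

n_0=8 n_1=27 n_2=18  [Z2]
∂1: piv[eh,ei,ep,eq,ew,ey,ho] rk=7  ker:hi,hp,hq,hw,hy,io,ip,iq,iw,iy,op,oq,ow,oy,pq,pw,py,qw,qy,wy
∂2: piv[ehw,eiy,epq,epy,hip,hiq,hoy,hqw,iop,iow,ipw,ipy,iwy,opq,owy,qwy] rk=16  ker:opw,pwy
∂1c = 0
c vs im∂2: residual ≠ 0 ⇒ not boundary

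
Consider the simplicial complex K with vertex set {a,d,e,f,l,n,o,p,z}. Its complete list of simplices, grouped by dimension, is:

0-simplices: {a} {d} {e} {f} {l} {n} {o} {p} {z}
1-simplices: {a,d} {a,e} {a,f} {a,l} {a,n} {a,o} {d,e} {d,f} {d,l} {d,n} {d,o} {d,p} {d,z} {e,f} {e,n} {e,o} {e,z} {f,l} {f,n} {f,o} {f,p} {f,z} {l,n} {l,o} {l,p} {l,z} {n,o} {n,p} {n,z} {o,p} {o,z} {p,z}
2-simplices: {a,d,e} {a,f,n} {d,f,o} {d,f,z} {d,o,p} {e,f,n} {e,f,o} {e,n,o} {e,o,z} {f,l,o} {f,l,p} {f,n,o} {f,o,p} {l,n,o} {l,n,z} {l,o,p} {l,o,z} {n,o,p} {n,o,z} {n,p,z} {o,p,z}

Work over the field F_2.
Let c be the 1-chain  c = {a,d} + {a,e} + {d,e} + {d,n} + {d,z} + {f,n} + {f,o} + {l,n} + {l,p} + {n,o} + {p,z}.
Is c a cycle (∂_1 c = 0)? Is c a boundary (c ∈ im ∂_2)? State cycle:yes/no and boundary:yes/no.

cycle:yes boundary:no

n_0=9 n_1=32 n_2=21  [Z2]
∂1: piv[ad,ae,af,al,an,ao,dp,dz] rk=8  ker:de,df,dl,dn,do,ef,en,eo,ez,fl,fn,fo,fp,fz,ln,lo,lp,lz,no,np,nz,op,oz,pz
∂2: piv[ade,afn,dfo,dfz,dop,efn,efo,eno,eoz,flo,flp,fop,lno,lnz,loz,nop,npz] rk=17  ker:fno,lop,noz,opz
∂1c = 0
c vs im∂2: residual ≠ 0 ⇒ not boundary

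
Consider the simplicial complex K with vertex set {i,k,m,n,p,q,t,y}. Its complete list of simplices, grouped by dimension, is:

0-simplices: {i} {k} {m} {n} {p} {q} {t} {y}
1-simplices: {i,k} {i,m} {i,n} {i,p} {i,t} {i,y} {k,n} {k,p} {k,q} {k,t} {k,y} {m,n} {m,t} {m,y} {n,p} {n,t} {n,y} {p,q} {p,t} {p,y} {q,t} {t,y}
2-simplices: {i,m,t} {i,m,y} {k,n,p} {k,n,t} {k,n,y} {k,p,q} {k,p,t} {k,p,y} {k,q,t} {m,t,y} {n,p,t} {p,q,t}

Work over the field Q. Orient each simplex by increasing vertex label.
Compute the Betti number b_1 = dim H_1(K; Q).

b_1=5

n_0=8 n_1=22 n_2=12  [Q]
∂1: piv[ik,im,in,ip,it,iy,kq] rk=7  ker:kn,kp,kt,ky,mn,mt,my,np,nt,ny,pq,pt,py,qt,ty
∂2: piv[imt,imy,knp,knt,kny,kpq,kpt,kpy,kqt,mty] rk=10  ker:npt,pqt
b_1=(22−7)−10=5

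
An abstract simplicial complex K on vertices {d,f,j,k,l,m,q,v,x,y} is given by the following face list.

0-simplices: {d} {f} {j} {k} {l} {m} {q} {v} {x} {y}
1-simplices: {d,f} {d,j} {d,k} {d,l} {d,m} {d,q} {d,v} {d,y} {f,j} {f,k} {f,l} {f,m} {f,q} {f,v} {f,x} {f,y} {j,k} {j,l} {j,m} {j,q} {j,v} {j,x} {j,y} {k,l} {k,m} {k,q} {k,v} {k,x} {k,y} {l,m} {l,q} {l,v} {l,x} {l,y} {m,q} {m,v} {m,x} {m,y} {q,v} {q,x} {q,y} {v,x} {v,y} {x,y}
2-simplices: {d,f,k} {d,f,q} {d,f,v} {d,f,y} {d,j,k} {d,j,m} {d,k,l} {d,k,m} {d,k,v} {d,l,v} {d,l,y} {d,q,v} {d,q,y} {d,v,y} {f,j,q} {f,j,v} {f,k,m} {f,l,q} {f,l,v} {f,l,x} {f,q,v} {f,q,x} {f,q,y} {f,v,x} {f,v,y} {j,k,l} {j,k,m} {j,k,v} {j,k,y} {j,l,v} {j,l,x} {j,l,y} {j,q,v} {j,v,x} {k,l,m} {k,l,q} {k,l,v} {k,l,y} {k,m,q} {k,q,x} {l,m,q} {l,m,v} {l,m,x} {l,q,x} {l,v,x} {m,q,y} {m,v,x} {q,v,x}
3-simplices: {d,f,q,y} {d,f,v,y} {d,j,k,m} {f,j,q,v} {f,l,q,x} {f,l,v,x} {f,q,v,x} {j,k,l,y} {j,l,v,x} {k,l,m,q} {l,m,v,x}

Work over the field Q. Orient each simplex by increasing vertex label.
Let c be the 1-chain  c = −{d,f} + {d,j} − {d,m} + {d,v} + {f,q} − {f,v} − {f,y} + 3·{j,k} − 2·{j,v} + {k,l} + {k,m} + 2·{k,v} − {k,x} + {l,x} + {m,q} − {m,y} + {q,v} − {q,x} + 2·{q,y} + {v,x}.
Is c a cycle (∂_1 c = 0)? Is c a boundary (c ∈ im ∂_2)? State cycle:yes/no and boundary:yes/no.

n_0=10 n_1=44 n_2=48 n_3=11  [Q]
∂1: piv[df,dj,dk,dl,dm,dq,dv,dy,fx] rk=9  ker:fj,fk,fl,fm,fq,fv,fy,jk,jl,jm,jq,jv,jx,jy,kl,km,kq,kv,kx,ky,lm,lq,lv,lx,ly,mq,mv,mx,my,qv,qx,qy,vx,vy,xy
∂2: piv[dfk,dfq,dfv,dfy,djk,djm,dkl,dkm,dkv,dlv,dly,dqv,dqy,dvy,fjq,fjv,fkm,flq,flv,flx,fqx,fvx,jkl,jkv,jky,jlx,jly,klm,klq,kmq,kqx,lmv,lmx,mqy] rk=34  ker:fqv,fqy,fvy,jkm,jlv,jqv,jvx,klv,kly,lmq,lqx,lvx,mvx,qvx
∂3: piv[dfqy,dfvy,djkm,fjqv,flqx,flvx,fqvx,jkly,jlvx,klmq,lmvx] rk=11
∂1c = 0
c vs im∂2: reduces to 0 ⇒ boundary

cycle:yes boundary:yes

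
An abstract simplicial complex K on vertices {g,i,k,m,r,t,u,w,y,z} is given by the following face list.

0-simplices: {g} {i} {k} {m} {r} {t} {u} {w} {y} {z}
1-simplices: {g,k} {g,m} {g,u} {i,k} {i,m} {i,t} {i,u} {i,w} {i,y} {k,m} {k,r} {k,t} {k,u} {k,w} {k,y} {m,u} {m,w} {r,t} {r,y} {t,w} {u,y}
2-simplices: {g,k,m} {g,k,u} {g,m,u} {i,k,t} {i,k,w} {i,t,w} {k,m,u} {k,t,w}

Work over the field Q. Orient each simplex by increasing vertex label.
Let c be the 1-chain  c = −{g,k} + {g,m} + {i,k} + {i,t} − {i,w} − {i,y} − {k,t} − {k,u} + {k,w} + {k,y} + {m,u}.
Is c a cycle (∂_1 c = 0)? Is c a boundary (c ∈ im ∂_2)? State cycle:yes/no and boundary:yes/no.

cycle:yes boundary:no

n_0=10 n_1=21 n_2=8  [Q]
∂1: piv[gk,gm,gu,ik,it,iw,iy,kr] rk=8  ker:im,iu,km,kt,ku,kw,ky,mu,mw,rt,ry,tw,uy
∂2: piv[gkm,gku,gmu,ikt,ikw,itw] rk=6  ker:kmu,ktw
∂1c = 0
c vs im∂2: residual ≠ 0 ⇒ not boundary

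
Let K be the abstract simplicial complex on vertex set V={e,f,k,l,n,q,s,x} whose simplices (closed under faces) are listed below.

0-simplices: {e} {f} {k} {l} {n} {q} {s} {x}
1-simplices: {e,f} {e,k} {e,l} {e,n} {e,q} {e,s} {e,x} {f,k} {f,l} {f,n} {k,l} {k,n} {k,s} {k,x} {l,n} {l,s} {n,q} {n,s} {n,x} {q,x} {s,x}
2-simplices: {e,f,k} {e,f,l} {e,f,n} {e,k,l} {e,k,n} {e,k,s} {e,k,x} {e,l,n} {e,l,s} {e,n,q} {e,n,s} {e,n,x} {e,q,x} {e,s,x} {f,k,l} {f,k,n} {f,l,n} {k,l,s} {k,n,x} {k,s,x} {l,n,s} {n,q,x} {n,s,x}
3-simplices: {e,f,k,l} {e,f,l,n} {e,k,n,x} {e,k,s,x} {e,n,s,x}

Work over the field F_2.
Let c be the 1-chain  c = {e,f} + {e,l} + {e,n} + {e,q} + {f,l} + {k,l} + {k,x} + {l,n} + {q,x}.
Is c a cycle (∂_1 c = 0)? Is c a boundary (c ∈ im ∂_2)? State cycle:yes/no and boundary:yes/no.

cycle:yes boundary:yes

n_0=8 n_1=21 n_2=23 n_3=5  [Z2]
∂1: piv[ef,ek,el,en,eq,es,ex] rk=7  ker:fk,fl,fn,kl,kn,ks,kx,ln,ls,nq,ns,nx,qx,sx
∂2: piv[efk,efl,efn,ekl,ekn,eks,ekx,eln,els,enq,ens,enx,eqx,esx] rk=14  ker:fkl,fkn,fln,kls,knx,ksx,lns,nqx,nsx
∂3: piv[efkl,efln,eknx,eksx,ensx] rk=5
∂1c = 0
c vs im∂2: reduces to 0 ⇒ boundary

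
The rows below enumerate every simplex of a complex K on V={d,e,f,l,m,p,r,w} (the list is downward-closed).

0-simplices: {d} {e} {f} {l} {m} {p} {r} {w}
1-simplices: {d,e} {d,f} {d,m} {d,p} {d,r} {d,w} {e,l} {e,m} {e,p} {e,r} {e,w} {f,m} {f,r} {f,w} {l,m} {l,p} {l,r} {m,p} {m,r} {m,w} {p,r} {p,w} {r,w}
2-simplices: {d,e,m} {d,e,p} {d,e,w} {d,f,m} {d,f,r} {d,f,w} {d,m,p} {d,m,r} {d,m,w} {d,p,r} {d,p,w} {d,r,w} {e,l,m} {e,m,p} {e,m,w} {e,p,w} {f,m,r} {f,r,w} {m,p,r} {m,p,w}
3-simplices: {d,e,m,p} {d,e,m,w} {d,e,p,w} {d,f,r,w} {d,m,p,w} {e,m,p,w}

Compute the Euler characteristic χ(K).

n_0=8 n_1=23 n_2=20 n_3=6
χ=+8−23+20−6=-1

χ(K)=-1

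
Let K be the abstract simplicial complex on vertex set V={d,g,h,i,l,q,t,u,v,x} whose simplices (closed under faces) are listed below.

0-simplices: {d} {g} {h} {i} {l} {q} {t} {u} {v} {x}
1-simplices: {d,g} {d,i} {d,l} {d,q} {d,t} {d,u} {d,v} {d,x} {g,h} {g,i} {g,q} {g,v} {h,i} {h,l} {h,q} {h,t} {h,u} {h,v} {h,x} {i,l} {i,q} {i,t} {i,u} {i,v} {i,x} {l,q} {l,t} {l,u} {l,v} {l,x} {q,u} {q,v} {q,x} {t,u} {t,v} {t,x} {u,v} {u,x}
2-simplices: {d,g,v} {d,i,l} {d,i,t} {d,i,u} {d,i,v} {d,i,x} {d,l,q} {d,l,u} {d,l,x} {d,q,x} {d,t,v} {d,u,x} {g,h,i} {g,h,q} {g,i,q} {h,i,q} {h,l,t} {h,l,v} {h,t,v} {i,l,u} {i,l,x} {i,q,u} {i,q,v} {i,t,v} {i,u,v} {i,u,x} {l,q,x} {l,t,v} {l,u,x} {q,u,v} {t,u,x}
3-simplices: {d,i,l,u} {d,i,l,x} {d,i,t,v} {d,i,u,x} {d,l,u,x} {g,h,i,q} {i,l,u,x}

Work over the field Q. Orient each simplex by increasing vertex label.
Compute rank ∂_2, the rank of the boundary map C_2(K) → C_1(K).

n_0=10 n_1=38 n_2=31 n_3=7  [Q]
∂1: piv[dg,di,dl,dq,dt,du,dv,dx,gh] rk=9  ker:gi,gq,gv,hi,hl,hq,ht,hu,hv,hx,il,iq,it,iu,iv,ix,lq,lt,lu,lv,lx,qu,qv,qx,tu,tv,tx,uv,ux
∂2: piv[dgv,dil,dit,diu,div,dix,dlq,dlu,dlx,dqx,dtv,dux,ghi,ghq,giq,hlt,hlv,htv,iqu,iqv,iuv,tux] rk=22  ker:hiq,ilu,ilx,itv,iux,lqx,ltv,lux,quv
∂3: piv[dilu,dilx,ditv,diux,dlux,ghiq] rk=6  ker:ilux
rk∂_2=22

rank∂_2=22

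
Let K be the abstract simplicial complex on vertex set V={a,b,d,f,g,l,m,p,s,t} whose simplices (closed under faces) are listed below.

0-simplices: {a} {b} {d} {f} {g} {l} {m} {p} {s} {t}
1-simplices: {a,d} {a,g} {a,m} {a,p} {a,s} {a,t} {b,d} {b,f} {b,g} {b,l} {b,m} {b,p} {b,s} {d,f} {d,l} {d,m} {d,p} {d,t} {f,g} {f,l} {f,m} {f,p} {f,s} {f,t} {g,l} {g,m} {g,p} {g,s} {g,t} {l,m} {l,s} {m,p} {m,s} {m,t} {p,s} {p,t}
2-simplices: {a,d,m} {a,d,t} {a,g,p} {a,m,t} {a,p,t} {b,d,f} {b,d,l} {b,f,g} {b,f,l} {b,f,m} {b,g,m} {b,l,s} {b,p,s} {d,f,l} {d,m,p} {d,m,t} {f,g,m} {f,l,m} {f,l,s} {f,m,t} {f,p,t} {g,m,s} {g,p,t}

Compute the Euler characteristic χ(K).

n_0=10 n_1=36 n_2=23
χ=+10−36+23=-3

χ(K)=-3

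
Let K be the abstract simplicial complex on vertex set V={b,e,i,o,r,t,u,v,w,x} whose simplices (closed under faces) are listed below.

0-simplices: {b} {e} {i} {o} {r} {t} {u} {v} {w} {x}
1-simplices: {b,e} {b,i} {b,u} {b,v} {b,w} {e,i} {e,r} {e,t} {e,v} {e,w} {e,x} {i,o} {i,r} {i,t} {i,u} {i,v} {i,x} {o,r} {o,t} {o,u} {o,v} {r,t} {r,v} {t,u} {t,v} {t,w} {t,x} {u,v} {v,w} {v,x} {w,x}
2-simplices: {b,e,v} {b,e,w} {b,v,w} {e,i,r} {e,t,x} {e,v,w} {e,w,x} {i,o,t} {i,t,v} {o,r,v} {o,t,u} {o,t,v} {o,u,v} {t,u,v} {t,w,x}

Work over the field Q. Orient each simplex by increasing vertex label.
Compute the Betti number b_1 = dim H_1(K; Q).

n_0=10 n_1=31 n_2=15  [Q]
∂1: piv[be,bi,bu,bv,bw,er,et,ex,io] rk=9  ker:ei,ev,ew,ir,it,iu,iv,ix,or,ot,ou,ov,rt,rv,tu,tv,tw,tx,uv,vw,vx,wx
∂2: piv[bev,bew,bvw,eir,etx,ewx,iot,itv,orv,otu,otv,ouv,twx] rk=13  ker:evw,tuv
b_1=(31−9)−13=9

b_1=9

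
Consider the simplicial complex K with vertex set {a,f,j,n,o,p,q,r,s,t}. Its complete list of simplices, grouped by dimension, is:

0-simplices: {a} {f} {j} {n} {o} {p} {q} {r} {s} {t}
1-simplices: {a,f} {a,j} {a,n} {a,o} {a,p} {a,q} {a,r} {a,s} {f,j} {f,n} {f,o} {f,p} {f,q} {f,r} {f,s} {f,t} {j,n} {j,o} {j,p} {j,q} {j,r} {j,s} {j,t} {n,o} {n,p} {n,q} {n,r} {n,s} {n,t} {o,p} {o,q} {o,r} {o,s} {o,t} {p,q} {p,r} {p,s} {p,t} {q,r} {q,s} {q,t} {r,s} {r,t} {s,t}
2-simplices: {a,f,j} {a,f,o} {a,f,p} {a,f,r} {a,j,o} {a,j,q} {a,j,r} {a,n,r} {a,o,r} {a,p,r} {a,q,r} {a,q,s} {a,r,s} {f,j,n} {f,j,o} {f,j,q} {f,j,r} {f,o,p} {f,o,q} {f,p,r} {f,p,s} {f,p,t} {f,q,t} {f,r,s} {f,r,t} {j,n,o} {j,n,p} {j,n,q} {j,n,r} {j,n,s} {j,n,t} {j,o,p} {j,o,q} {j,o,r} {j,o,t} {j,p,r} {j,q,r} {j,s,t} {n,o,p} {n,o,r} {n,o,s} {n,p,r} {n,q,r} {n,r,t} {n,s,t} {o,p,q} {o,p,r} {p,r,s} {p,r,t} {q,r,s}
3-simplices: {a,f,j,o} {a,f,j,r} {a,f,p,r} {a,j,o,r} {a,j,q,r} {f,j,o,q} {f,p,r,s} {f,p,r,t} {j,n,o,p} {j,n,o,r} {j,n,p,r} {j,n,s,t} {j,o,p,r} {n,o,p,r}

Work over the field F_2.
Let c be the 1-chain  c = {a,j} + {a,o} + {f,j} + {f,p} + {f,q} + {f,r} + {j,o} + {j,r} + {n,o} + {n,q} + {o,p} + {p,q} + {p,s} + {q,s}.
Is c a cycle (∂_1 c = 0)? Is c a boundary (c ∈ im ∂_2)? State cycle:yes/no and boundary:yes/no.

n_0=10 n_1=44 n_2=50 n_3=14  [Z2]
∂1: piv[af,aj,an,ao,ap,aq,ar,as,ft] rk=9  ker:fj,fn,fo,fp,fq,fr,fs,jn,jo,jp,jq,jr,js,jt,no,np,nq,nr,ns,nt,op,oq,or,os,ot,pq,pr,ps,pt,qr,qs,qt,rs,rt,st
∂2: piv[afj,afo,afp,afr,ajo,ajq,ajr,anr,aor,apr,aqr,aqs,ars,fjn,fjq,fop,foq,fps,fpt,fqt,frs,frt,jno,jnp,jnq,jnr,jns,jnt,jop,jot,jst,nos,nrt,opq] rk=34  ker:fjo,fjr,fpr,joq,jor,jpr,jqr,nop,nor,npr,nqr,nst,opr,prs,prt,qrs
∂3: piv[afjo,afjr,afpr,ajor,ajqr,fjoq,fprs,fprt,jnop,jnor,jnpr,jnst,jopr] rk=13  ker:nopr
∂1c = 0
c vs im∂2: reduces to 0 ⇒ boundary

cycle:yes boundary:yes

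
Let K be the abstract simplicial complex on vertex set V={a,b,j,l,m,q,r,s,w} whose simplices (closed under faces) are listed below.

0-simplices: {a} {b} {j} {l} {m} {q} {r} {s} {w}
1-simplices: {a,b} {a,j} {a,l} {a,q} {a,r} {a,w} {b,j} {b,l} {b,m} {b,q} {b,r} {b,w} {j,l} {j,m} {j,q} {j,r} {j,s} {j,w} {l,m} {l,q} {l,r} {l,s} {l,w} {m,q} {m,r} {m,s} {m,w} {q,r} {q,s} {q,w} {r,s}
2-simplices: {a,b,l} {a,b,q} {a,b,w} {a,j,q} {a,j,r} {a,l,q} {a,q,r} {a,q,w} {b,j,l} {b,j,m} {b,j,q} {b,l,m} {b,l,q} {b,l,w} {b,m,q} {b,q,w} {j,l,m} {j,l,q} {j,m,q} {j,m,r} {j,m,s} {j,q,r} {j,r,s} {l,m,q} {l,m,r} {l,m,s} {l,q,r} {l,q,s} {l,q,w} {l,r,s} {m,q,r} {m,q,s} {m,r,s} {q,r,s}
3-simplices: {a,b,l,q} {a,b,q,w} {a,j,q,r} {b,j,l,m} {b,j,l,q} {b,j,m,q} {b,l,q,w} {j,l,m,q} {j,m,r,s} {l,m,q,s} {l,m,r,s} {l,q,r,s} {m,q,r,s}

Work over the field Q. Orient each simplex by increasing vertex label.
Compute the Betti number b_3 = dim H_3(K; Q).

b_3=0

n_0=9 n_1=31 n_2=34 n_3=13  [Q]
∂1: piv[ab,aj,al,aq,ar,aw,bm,js] rk=8  ker:bj,bl,bq,br,bw,jl,jm,jq,jr,jw,lm,lq,lr,ls,lw,mq,mr,ms,mw,qr,qs,qw,rs
∂2: piv[abl,abq,abw,ajq,ajr,alq,aqr,aqw,bjl,bjm,bjq,blm,blw,bmq,jmr,jms,jrs,lmr,lms,lqs] rk=20  ker:blq,bqw,jlm,jlq,jmq,jqr,lmq,lqr,lqw,lrs,mqr,mqs,mrs,qrs
∂3: piv[ablq,abqw,ajqr,bjlm,bjlq,bjmq,blqw,jlmq,jmrs,lmqs,lmrs,lqrs,mqrs] rk=13
b_3=(13−13)−0=0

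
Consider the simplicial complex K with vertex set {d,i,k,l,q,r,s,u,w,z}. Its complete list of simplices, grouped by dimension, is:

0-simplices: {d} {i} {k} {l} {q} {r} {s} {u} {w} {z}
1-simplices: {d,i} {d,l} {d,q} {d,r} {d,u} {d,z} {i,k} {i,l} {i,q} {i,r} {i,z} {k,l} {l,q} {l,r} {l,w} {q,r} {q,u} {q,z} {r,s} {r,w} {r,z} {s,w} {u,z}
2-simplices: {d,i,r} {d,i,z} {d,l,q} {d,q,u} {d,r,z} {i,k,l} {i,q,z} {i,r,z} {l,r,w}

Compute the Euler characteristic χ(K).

χ(K)=-4

n_0=10 n_1=23 n_2=9
χ=+10−23+9=-4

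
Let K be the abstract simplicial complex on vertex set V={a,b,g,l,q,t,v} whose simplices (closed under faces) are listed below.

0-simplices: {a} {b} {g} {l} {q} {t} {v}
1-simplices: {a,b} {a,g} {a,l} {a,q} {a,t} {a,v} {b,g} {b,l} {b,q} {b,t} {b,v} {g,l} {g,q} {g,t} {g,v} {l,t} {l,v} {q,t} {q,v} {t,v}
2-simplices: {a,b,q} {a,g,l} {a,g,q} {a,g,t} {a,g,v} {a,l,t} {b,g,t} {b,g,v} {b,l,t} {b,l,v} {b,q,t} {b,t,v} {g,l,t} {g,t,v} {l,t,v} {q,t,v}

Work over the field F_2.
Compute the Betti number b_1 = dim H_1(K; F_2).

b_1=1

n_0=7 n_1=20 n_2=16  [Z2]
∂1: piv[ab,ag,al,aq,at,av] rk=6  ker:bg,bl,bq,bt,bv,gl,gq,gt,gv,lt,lv,qt,qv,tv
∂2: piv[abq,agl,agq,agt,agv,alt,bgt,bgv,blt,blv,bqt,btv,qtv] rk=13  ker:glt,gtv,ltv
b_1=(20−6)−13=1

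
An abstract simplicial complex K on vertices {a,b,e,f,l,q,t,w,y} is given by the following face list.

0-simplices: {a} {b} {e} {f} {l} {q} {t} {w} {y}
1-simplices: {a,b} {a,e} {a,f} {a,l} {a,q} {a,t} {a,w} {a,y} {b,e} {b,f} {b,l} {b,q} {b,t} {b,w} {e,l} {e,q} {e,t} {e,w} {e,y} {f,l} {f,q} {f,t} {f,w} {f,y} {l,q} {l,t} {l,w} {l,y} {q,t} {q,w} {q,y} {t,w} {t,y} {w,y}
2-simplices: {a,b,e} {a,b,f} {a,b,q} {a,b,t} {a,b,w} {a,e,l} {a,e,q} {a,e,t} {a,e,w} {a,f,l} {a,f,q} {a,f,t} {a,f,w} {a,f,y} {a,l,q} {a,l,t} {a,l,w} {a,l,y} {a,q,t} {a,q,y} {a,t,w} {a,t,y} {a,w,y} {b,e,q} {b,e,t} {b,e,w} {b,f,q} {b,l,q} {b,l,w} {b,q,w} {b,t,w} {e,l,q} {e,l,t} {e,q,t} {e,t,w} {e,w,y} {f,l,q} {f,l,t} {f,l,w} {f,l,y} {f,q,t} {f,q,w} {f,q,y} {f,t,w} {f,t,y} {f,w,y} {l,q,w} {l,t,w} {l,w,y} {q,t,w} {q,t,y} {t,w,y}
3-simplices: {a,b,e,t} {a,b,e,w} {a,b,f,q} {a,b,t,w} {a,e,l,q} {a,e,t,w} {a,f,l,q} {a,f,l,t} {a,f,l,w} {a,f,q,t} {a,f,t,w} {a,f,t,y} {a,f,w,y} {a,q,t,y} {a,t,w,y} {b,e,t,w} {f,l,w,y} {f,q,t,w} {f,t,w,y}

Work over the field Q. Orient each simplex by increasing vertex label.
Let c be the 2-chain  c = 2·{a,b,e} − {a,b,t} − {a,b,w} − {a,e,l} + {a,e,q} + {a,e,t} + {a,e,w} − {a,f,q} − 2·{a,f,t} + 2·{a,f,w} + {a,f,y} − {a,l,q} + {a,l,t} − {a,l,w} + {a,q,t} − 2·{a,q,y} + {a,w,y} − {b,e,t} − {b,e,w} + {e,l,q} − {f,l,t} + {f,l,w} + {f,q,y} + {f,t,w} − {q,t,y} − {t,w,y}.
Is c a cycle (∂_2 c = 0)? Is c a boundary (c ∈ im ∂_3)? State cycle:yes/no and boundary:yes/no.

cycle:yes boundary:no

n_0=9 n_1=34 n_2=52 n_3=19  [Q]
∂1: piv[ab,ae,af,al,aq,at,aw,ay] rk=8  ker:be,bf,bl,bq,bt,bw,el,eq,et,ew,ey,fl,fq,ft,fw,fy,lq,lt,lw,ly,qt,qw,qy,tw,ty,wy
∂2: piv[abe,abf,abq,abt,abw,ael,aeq,aet,aew,afl,afq,aft,afw,afy,alq,alt,alw,aly,aqt,aqy,atw,aty,awy,blq,bqw,ewy] rk=26  ker:beq,bet,bew,bfq,blw,btw,elq,elt,eqt,etw,flq,flt,flw,fly,fqt,fqw,fqy,ftw,fty,fwy,lqw,ltw,lwy,qtw,qty,twy
∂3: piv[abet,abew,abfq,abtw,aelq,aetw,aflq,aflt,aflw,afqt,aftw,afty,afwy,aqty,atwy,flwy,fqtw] rk=17  ker:betw,ftwy
∂2c = 0
c vs im∂3: residual ≠ 0 ⇒ not boundary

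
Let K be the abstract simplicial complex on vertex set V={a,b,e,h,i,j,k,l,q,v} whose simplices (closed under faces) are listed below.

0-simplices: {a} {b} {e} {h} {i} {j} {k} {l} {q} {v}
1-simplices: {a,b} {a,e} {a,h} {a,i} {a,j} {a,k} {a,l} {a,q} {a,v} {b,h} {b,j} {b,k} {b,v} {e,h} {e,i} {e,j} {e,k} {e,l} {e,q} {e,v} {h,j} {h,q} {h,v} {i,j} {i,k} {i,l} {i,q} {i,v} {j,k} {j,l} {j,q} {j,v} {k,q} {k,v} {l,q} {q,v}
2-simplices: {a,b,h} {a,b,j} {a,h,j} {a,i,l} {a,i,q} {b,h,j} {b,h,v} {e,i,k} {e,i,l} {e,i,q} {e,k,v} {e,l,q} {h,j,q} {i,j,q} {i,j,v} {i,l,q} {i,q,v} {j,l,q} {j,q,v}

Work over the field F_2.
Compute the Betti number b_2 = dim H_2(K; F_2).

n_0=10 n_1=36 n_2=19  [Z2]
∂1: piv[ab,ae,ah,ai,aj,ak,al,aq,av] rk=9  ker:bh,bj,bk,bv,eh,ei,ej,ek,el,eq,ev,hj,hq,hv,ij,ik,il,iq,iv,jk,jl,jq,jv,kq,kv,lq,qv
∂2: piv[abh,abj,ahj,ail,aiq,bhv,eik,eil,eiq,ekv,elq,hjq,ijq,ijv,iqv,jlq] rk=16  ker:bhj,ilq,jqv
b_2=(19−16)−0=3

b_2=3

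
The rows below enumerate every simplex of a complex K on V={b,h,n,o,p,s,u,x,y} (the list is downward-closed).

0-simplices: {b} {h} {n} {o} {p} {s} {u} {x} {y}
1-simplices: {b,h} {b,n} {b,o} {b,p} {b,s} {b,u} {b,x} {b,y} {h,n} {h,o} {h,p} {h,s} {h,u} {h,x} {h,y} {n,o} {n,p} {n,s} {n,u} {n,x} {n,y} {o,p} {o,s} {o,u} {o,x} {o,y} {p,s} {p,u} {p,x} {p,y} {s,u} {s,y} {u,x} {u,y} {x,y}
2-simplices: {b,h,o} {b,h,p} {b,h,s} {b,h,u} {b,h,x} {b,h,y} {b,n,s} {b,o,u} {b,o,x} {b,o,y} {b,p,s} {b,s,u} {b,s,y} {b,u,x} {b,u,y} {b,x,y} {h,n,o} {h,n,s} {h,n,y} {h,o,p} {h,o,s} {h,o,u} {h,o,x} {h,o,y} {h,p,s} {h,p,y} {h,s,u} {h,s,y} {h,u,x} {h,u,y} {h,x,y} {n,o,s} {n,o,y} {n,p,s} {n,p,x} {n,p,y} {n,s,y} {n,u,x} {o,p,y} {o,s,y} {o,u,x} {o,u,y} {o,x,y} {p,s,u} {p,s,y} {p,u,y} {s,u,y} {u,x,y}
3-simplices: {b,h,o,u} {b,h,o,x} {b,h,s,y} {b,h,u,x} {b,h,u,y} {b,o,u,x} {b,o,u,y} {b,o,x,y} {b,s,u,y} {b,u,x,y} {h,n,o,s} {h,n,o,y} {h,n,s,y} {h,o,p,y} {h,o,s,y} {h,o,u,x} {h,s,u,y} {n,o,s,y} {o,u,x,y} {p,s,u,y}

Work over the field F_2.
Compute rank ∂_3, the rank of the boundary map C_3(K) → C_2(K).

rank∂_3=17

n_0=9 n_1=35 n_2=48 n_3=20  [Z2]
∂1: piv[bh,bn,bo,bp,bs,bu,bx,by] rk=8  ker:hn,ho,hp,hs,hu,hx,hy,no,np,ns,nu,nx,ny,op,os,ou,ox,oy,ps,pu,px,py,su,sy,ux,uy,xy
∂2: piv[bho,bhp,bhs,bhu,bhx,bhy,bns,bou,box,boy,bps,bsu,bsy,bux,buy,bxy,hno,hns,hny,hop,hos,hpy,nps,npx,nux,psu] rk=26  ker:hou,hox,hoy,hps,hsu,hsy,hux,huy,hxy,nos,noy,npy,nsy,opy,osy,oux,ouy,oxy,psy,puy,suy,uxy
∂3: piv[bhou,bhox,bhsy,bhux,bhuy,boux,bouy,boxy,bsuy,buxy,hnos,hnoy,hnsy,hopy,hosy,hsuy,psuy] rk=17  ker:houx,nosy,ouxy
rk∂_3=17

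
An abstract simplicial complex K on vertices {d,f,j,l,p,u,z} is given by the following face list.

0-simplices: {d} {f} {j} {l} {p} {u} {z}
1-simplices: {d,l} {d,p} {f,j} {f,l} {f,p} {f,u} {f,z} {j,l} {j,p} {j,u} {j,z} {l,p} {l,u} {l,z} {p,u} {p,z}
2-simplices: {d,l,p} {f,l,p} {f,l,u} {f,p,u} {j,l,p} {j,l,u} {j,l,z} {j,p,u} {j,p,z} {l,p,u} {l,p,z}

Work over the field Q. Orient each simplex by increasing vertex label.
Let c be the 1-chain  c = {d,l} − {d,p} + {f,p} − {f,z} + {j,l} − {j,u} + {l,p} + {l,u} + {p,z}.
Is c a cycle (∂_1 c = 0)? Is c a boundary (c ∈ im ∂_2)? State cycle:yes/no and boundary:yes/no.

n_0=7 n_1=16 n_2=11  [Q]
∂1: piv[dl,dp,fj,fl,fu,fz] rk=6  ker:fp,jl,jp,ju,jz,lp,lu,lz,pu,pz
∂2: piv[dlp,flp,flu,fpu,jlp,jlu,jlz,jpz] rk=8  ker:jpu,lpu,lpz
∂1c = 0
c vs im∂2: residual ≠ 0 ⇒ not boundary

cycle:yes boundary:no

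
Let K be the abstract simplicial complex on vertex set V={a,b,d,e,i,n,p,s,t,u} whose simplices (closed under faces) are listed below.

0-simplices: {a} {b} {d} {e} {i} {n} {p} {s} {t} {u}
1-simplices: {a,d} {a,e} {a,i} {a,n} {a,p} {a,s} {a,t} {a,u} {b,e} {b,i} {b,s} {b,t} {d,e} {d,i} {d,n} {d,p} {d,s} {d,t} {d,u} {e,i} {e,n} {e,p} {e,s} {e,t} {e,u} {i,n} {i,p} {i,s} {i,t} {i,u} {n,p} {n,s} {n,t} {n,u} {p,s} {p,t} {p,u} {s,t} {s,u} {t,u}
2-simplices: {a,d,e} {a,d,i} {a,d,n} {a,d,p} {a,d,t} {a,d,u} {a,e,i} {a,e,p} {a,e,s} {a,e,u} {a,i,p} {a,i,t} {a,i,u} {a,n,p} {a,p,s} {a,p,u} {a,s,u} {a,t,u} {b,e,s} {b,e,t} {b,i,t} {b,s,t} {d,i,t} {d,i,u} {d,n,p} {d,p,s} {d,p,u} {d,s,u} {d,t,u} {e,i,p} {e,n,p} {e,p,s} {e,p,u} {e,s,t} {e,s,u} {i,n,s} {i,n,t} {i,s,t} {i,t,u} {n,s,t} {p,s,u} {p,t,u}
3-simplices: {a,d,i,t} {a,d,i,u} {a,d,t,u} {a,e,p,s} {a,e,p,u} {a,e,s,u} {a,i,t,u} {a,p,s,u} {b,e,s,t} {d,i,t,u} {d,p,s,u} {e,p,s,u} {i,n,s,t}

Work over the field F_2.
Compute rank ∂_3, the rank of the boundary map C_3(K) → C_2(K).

n_0=10 n_1=40 n_2=42 n_3=13  [Z2]
∂1: piv[ad,ae,ai,an,ap,as,at,au,be] rk=9  ker:bi,bs,bt,de,di,dn,dp,ds,dt,du,ei,en,ep,es,et,eu,in,ip,is,it,iu,np,ns,nt,nu,ps,pt,pu,st,su,tu
∂2: piv[ade,adi,adn,adp,adt,adu,aei,aep,aes,aeu,aip,ait,aiu,anp,aps,apu,asu,atu,bes,bet,bit,bst,dps,enp,ins,int,ist,ptu] rk=28  ker:dit,diu,dnp,dpu,dsu,dtu,eip,eps,epu,est,esu,itu,nst,psu
∂3: piv[adit,adiu,adtu,aeps,aepu,aesu,aitu,apsu,best,dpsu,inst] rk=11  ker:ditu,epsu
rk∂_3=11

rank∂_3=11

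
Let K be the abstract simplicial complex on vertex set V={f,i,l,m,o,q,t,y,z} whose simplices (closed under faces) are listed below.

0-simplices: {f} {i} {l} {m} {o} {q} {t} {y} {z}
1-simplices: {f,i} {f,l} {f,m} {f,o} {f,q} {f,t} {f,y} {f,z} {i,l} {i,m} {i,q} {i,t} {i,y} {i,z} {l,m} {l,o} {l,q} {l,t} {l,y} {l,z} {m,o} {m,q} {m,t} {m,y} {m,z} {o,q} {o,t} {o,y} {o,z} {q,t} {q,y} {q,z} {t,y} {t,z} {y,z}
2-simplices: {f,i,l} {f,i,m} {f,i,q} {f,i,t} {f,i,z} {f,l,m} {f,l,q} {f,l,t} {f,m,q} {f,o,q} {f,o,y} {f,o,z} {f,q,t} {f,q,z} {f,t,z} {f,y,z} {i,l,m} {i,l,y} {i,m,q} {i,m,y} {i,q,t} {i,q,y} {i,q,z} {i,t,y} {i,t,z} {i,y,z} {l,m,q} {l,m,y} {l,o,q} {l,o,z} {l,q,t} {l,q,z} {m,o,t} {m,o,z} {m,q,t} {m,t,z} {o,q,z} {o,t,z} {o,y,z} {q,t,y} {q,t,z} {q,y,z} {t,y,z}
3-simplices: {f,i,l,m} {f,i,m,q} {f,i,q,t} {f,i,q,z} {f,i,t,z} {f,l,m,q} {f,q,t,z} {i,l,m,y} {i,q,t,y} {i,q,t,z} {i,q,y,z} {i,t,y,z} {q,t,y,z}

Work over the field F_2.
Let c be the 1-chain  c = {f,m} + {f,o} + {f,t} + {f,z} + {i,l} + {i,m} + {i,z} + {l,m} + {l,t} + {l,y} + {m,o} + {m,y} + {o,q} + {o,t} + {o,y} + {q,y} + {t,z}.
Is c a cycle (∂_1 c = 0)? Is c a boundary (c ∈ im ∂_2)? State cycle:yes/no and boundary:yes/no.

cycle:no boundary:no

n_0=9 n_1=35 n_2=43 n_3=13  [Z2]
∂1: piv[fi,fl,fm,fo,fq,ft,fy,fz] rk=8  ker:il,im,iq,it,iy,iz,lm,lo,lq,lt,ly,lz,mo,mq,mt,my,mz,oq,ot,oy,oz,qt,qy,qz,ty,tz,yz
∂2: piv[fil,fim,fiq,fit,fiz,flm,flq,flt,fmq,foq,foy,foz,fqt,fqz,ftz,fyz,ily,imy,iqy,ity,iyz,loq,loz,mot,moz,mqt,mtz] rk=27  ker:ilm,imq,iqt,iqz,itz,lmq,lmy,lqt,lqz,oqz,otz,oyz,qty,qtz,qyz,tyz
∂3: piv[film,fimq,fiqt,fiqz,fitz,flmq,fqtz,ilmy,iqty,iqyz,ityz] rk=11  ker:iqtz,qtyz
∂1c = {i} + {m} + {o} + {z}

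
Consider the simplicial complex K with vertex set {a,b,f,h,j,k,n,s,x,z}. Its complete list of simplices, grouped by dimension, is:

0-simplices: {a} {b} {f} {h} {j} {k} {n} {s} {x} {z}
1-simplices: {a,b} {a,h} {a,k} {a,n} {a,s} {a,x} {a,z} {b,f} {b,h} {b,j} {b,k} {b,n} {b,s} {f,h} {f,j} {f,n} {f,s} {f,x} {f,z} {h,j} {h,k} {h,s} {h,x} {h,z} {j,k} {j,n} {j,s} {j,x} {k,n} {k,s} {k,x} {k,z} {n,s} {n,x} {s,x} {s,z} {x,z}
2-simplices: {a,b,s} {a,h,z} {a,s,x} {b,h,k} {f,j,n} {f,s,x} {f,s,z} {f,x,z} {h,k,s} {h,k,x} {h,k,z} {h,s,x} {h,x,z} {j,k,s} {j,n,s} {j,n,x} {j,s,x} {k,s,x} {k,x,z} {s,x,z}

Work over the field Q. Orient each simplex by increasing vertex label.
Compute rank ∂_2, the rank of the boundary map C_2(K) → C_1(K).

rank∂_2=17

n_0=10 n_1=37 n_2=20  [Q]
∂1: piv[ab,ah,ak,an,as,ax,az,bf,bj] rk=9  ker:bh,bk,bn,bs,fh,fj,fn,fs,fx,fz,hj,hk,hs,hx,hz,jk,jn,js,jx,kn,ks,kx,kz,ns,nx,sx,sz,xz
∂2: piv[abs,ahz,asx,bhk,fjn,fsx,fsz,fxz,hks,hkx,hkz,hsx,hxz,jks,jns,jnx,jsx] rk=17  ker:ksx,kxz,sxz
rk∂_2=17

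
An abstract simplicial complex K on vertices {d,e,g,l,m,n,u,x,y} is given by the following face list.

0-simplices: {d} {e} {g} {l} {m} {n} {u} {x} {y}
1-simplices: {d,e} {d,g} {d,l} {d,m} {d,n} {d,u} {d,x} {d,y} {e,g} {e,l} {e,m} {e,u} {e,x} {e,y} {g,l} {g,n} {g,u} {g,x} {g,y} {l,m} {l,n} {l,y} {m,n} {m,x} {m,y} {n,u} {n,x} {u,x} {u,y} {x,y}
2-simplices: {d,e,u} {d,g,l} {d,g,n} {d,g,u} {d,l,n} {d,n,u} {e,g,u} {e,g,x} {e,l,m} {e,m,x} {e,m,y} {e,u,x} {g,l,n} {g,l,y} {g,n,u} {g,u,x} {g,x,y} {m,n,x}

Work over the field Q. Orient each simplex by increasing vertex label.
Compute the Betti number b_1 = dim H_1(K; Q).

n_0=9 n_1=30 n_2=18  [Q]
∂1: piv[de,dg,dl,dm,dn,du,dx,dy] rk=8  ker:eg,el,em,eu,ex,ey,gl,gn,gu,gx,gy,lm,ln,ly,mn,mx,my,nu,nx,ux,uy,xy
∂2: piv[deu,dgl,dgn,dgu,dln,dnu,egu,egx,elm,emx,emy,eux,gly,gxy,mnx] rk=15  ker:gln,gnu,gux
b_1=(30−8)−15=7

b_1=7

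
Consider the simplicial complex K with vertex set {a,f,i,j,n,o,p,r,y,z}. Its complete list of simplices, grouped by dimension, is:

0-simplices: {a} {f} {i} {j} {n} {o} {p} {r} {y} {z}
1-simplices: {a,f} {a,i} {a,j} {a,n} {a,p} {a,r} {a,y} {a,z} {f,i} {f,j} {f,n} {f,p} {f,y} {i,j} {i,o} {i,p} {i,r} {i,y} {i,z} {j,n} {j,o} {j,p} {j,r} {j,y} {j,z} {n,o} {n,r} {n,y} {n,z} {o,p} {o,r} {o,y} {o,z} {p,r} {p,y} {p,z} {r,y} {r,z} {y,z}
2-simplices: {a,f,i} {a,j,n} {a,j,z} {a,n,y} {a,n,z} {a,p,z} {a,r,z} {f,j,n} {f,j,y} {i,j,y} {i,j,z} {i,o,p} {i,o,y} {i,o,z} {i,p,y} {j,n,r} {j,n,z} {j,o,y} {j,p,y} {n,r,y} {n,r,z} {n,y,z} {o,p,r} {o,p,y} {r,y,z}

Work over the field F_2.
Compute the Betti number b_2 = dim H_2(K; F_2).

n_0=10 n_1=39 n_2=25  [Z2]
∂1: piv[af,ai,aj,an,ap,ar,ay,az,io] rk=9  ker:fi,fj,fn,fp,fy,ij,ip,ir,iy,iz,jn,jo,jp,jr,jy,jz,no,nr,ny,nz,op,or,oy,oz,pr,py,pz,ry,rz,yz
∂2: piv[afi,ajn,ajz,any,anz,apz,arz,fjn,fjy,ijy,ijz,iop,ioy,ioz,ipy,jnr,joy,jpy,nry,nrz,nyz,opr] rk=22  ker:jnz,opy,ryz
b_2=(25−22)−0=3

b_2=3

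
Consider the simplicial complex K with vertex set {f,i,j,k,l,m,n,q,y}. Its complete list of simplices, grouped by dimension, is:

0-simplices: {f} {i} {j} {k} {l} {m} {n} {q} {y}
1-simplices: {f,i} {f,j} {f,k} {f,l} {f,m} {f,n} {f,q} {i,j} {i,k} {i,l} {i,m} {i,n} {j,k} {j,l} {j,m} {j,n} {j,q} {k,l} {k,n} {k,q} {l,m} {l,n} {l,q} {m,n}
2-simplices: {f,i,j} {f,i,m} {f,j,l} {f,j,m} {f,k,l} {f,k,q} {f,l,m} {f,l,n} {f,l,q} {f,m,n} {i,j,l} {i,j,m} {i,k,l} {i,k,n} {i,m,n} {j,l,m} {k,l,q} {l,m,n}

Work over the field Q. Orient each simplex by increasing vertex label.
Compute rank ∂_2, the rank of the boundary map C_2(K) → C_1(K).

n_0=9 n_1=24 n_2=18  [Q]
∂1: piv[fi,fj,fk,fl,fm,fn,fq] rk=7  ker:ij,ik,il,im,in,jk,jl,jm,jn,jq,kl,kn,kq,lm,ln,lq,mn
∂2: piv[fij,fim,fjl,fjm,fkl,fkq,flm,fln,flq,fmn,ijl,ikl,ikn,imn] rk=14  ker:ijm,jlm,klq,lmn
rk∂_2=14

rank∂_2=14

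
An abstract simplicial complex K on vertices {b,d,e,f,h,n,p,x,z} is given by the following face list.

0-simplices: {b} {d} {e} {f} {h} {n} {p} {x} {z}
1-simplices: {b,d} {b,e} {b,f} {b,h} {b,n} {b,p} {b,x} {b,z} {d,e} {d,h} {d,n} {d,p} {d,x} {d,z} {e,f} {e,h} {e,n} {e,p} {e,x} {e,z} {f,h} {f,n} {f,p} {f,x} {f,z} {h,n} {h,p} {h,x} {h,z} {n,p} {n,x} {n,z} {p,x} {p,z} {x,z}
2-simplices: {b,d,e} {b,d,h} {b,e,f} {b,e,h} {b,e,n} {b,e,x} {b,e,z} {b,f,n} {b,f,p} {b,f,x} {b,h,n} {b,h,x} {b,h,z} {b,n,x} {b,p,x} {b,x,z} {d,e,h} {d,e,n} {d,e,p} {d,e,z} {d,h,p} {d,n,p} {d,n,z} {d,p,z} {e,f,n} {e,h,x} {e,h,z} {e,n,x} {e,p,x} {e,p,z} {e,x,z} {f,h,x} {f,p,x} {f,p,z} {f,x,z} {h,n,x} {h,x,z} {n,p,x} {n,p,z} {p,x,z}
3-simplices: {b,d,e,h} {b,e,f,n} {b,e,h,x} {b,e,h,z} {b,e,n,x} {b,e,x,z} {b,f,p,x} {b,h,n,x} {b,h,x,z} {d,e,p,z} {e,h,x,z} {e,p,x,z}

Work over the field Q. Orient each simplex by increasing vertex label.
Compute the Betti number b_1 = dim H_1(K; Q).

b_1=1

n_0=9 n_1=35 n_2=40 n_3=12  [Q]
∂1: piv[bd,be,bf,bh,bn,bp,bx,bz] rk=8  ker:de,dh,dn,dp,dx,dz,ef,eh,en,ep,ex,ez,fh,fn,fp,fx,fz,hn,hp,hx,hz,np,nx,nz,px,pz,xz
∂2: piv[bde,bdh,bef,beh,ben,bex,bez,bfn,bfp,bfx,bhn,bhx,bhz,bnx,bpx,bxz,den,dep,dez,dhp,dnp,dnz,dpz,epx,fhx,fpz] rk=26  ker:deh,efn,ehx,ehz,enx,epz,exz,fpx,fxz,hnx,hxz,npx,npz,pxz
∂3: piv[bdeh,befn,behx,behz,benx,bexz,bfpx,bhnx,bhxz,depz,epxz] rk=11  ker:ehxz
b_1=(35−8)−26=1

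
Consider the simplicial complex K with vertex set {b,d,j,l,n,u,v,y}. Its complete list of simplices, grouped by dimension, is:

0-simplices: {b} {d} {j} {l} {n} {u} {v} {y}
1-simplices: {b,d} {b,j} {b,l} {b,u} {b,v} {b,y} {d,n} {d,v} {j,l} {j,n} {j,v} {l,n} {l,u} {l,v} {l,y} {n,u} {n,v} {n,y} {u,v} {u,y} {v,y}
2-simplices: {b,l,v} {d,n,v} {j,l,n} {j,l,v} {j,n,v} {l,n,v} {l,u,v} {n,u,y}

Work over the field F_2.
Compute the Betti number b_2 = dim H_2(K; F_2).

n_0=8 n_1=21 n_2=8  [Z2]
∂1: piv[bd,bj,bl,bu,bv,by,dn] rk=7  ker:dv,jl,jn,jv,ln,lu,lv,ly,nu,nv,ny,uv,uy,vy
∂2: piv[blv,dnv,jln,jlv,jnv,luv,nuy] rk=7  ker:lnv
b_2=(8−7)−0=1

b_2=1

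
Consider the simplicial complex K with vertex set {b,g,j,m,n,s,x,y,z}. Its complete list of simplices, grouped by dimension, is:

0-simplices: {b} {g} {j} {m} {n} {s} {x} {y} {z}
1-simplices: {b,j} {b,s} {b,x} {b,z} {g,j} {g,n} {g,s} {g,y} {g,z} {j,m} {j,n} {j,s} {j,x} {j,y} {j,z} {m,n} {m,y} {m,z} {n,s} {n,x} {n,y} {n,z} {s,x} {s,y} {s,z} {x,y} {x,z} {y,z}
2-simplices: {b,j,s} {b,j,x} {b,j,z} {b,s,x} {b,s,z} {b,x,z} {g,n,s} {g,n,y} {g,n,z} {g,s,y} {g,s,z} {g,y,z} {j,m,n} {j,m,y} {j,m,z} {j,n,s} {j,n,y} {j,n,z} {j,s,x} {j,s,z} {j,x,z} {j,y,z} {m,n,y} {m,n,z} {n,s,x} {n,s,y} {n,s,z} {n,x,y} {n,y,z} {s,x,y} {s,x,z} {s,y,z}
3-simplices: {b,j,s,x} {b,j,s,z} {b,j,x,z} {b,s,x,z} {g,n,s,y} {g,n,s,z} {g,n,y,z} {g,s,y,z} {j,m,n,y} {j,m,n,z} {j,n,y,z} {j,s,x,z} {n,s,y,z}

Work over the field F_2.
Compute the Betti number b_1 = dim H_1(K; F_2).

n_0=9 n_1=28 n_2=32 n_3=13  [Z2]
∂1: piv[bj,bs,bx,bz,gj,gn,gy,jm] rk=8  ker:gs,gz,jn,js,jx,jy,jz,mn,my,mz,ns,nx,ny,nz,sx,sy,sz,xy,xz,yz
∂2: piv[bjs,bjx,bjz,bsx,bsz,bxz,gns,gny,gnz,gsy,gsz,gyz,jmn,jmy,jmz,jns,jny,nsx,nxy] rk=19  ker:jnz,jsx,jsz,jxz,jyz,mny,mnz,nsy,nsz,nyz,sxy,sxz,syz
∂3: piv[bjsx,bjsz,bjxz,bsxz,gnsy,gnsz,gnyz,gsyz,jmny,jmnz,jnyz] rk=11  ker:jsxz,nsyz
b_1=(28−8)−19=1

b_1=1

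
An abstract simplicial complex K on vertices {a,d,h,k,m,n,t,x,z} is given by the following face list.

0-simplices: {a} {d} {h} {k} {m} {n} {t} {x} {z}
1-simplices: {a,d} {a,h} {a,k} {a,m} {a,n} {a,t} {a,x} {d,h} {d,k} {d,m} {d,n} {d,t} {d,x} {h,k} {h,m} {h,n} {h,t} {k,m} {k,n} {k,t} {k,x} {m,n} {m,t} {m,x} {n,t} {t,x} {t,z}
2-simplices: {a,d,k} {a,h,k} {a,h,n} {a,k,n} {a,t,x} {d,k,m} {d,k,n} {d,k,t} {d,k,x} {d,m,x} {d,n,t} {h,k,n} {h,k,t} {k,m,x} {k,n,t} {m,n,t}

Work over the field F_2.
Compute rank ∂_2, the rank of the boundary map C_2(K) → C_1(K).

rank∂_2=13

n_0=9 n_1=27 n_2=16  [Z2]
∂1: piv[ad,ah,ak,am,an,at,ax,tz] rk=8  ker:dh,dk,dm,dn,dt,dx,hk,hm,hn,ht,km,kn,kt,kx,mn,mt,mx,nt,tx
∂2: piv[adk,ahk,ahn,akn,atx,dkm,dkn,dkt,dkx,dmx,dnt,hkt,mnt] rk=13  ker:hkn,kmx,knt
rk∂_2=13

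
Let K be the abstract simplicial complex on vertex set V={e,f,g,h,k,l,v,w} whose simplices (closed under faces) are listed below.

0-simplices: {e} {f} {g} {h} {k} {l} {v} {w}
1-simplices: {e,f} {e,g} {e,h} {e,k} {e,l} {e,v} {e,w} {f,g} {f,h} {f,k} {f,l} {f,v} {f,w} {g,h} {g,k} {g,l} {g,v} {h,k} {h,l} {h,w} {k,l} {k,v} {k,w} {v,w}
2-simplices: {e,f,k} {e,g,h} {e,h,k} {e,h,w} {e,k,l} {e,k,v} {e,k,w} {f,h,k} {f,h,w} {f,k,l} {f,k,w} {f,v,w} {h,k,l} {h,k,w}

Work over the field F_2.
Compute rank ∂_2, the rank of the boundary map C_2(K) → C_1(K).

n_0=8 n_1=24 n_2=14  [Z2]
∂1: piv[ef,eg,eh,ek,el,ev,ew] rk=7  ker:fg,fh,fk,fl,fv,fw,gh,gk,gl,gv,hk,hl,hw,kl,kv,kw,vw
∂2: piv[efk,egh,ehk,ehw,ekl,ekv,ekw,fhk,fhw,fkl,fvw,hkl] rk=12  ker:fkw,hkw
rk∂_2=12

rank∂_2=12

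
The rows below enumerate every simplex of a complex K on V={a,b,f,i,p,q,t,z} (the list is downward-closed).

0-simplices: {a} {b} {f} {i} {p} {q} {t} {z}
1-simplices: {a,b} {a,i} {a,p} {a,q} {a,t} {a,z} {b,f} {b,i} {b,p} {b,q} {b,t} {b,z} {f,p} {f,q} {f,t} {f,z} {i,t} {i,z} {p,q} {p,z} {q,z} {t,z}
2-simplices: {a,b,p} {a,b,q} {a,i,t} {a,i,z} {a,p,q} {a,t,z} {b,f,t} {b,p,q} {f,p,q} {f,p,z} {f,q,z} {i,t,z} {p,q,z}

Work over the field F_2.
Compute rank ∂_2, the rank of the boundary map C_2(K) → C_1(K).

n_0=8 n_1=22 n_2=13  [Z2]
∂1: piv[ab,ai,ap,aq,at,az,bf] rk=7  ker:bi,bp,bq,bt,bz,fp,fq,ft,fz,it,iz,pq,pz,qz,tz
∂2: piv[abp,abq,ait,aiz,apq,atz,bft,fpq,fpz,fqz] rk=10  ker:bpq,itz,pqz
rk∂_2=10

rank∂_2=10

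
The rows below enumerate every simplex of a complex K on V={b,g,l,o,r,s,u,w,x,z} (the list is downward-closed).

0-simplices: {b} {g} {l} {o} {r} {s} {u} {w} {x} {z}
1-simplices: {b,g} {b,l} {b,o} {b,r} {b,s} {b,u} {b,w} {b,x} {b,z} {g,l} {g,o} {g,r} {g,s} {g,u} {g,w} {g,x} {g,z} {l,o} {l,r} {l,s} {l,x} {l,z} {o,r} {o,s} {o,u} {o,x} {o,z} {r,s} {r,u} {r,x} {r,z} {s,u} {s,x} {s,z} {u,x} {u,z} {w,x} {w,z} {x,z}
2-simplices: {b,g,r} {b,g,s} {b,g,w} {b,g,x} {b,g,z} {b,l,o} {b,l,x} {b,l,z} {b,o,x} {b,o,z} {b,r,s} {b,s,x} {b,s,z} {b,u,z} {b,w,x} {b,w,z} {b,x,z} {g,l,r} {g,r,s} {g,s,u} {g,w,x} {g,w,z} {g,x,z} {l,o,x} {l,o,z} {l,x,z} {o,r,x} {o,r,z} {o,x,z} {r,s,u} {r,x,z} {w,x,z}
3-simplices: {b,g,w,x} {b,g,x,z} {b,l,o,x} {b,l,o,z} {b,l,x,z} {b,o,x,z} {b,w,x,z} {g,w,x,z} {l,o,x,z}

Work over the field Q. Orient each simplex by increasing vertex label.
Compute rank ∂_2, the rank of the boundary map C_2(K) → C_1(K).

rank∂_2=22

n_0=10 n_1=39 n_2=32 n_3=9  [Q]
∂1: piv[bg,bl,bo,br,bs,bu,bw,bx,bz] rk=9  ker:gl,go,gr,gs,gu,gw,gx,gz,lo,lr,ls,lx,lz,or,os,ou,ox,oz,rs,ru,rx,rz,su,sx,sz,ux,uz,wx,wz,xz
∂2: piv[bgr,bgs,bgw,bgx,bgz,blo,blx,blz,box,boz,brs,bsx,bsz,buz,bwx,bwz,bxz,glr,gsu,orx,orz,rsu] rk=22  ker:grs,gwx,gwz,gxz,lox,loz,lxz,oxz,rxz,wxz
∂3: piv[bgwx,bgxz,blox,bloz,blxz,boxz,bwxz,gwxz] rk=8  ker:loxz
rk∂_2=22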